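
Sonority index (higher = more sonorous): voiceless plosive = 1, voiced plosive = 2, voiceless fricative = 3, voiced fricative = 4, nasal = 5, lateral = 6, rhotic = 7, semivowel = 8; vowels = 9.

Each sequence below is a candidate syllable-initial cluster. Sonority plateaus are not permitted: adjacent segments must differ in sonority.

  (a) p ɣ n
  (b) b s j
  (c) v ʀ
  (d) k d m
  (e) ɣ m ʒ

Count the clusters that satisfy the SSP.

4

(a) sonority 1-4-5: well-formed.
(b) sonority 2-3-8: well-formed.
(c) sonority 4-7: well-formed.
(d) sonority 1-2-5: well-formed.
(e) sonority 4-5-4: ill-formed.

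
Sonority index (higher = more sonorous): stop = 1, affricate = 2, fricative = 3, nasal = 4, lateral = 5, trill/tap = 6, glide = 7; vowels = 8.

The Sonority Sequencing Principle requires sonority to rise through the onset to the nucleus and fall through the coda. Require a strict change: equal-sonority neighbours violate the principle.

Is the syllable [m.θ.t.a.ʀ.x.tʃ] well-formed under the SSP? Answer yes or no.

Onset: /m/ is a nasal (sonority 4), /θ/ is a fricative (sonority 3), /t/ is a stop (sonority 1); then the nucleus /a/ (sonority 8).
Onset profile 4-3-1-8 — does not strictly rise throughout.
Coda: /ʀ/ is a trill/tap (sonority 6), /x/ is a fricative (sonority 3), /tʃ/ is an affricate (sonority 2).
Coda profile 8-6-3-2 — falls from the nucleus.

no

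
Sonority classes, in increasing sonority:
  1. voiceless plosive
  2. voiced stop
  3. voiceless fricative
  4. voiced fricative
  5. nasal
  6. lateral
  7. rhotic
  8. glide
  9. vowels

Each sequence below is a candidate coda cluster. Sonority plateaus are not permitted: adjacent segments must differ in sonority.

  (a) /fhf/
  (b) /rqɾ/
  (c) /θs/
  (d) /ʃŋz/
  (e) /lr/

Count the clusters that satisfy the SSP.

(a) /fhf/: profile 3-3-3 — violates.
(b) /rqɾ/: profile 7-1-7 — violates.
(c) /θs/: profile 3-3 — violates.
(d) /ʃŋz/: profile 3-5-4 — violates.
(e) /lr/: profile 6-7 — violates.

0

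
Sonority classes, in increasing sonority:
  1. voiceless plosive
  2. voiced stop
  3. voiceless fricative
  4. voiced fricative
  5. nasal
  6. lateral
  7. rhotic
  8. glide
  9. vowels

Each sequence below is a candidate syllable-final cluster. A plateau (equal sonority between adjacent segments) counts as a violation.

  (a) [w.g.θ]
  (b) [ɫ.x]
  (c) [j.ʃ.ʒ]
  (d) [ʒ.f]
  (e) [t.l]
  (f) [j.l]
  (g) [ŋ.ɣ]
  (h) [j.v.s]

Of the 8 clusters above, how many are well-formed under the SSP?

(a) sonority 8-2-3: ill-formed.
(b) sonority 6-3: well-formed.
(c) sonority 8-3-4: ill-formed.
(d) sonority 4-3: well-formed.
(e) sonority 1-6: ill-formed.
(f) sonority 8-6: well-formed.
(g) sonority 5-4: well-formed.
(h) sonority 8-4-3: well-formed.

5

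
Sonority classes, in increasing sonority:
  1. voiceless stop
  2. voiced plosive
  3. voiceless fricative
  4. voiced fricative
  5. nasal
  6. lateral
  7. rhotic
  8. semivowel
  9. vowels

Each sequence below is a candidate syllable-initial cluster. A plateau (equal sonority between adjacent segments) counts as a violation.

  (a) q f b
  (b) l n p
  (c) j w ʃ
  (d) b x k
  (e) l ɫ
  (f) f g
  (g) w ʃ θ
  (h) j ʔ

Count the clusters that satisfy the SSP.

(a) sonority 1-3-2: ill-formed.
(b) sonority 6-5-1: ill-formed.
(c) sonority 8-8-3: ill-formed.
(d) sonority 2-3-1: ill-formed.
(e) sonority 6-6: ill-formed.
(f) sonority 3-2: ill-formed.
(g) sonority 8-3-3: ill-formed.
(h) sonority 8-1: ill-formed.

0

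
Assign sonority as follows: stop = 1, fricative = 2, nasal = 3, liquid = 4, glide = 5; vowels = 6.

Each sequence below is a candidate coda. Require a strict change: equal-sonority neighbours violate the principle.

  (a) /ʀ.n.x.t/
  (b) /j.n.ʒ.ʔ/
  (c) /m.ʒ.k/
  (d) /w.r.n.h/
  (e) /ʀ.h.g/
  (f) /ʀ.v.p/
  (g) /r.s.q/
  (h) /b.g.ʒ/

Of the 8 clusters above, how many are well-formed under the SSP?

7

(a) sonority 4-3-2-1: well-formed.
(b) sonority 5-3-2-1: well-formed.
(c) sonority 3-2-1: well-formed.
(d) sonority 5-4-3-2: well-formed.
(e) sonority 4-2-1: well-formed.
(f) sonority 4-2-1: well-formed.
(g) sonority 4-2-1: well-formed.
(h) sonority 1-1-2: ill-formed.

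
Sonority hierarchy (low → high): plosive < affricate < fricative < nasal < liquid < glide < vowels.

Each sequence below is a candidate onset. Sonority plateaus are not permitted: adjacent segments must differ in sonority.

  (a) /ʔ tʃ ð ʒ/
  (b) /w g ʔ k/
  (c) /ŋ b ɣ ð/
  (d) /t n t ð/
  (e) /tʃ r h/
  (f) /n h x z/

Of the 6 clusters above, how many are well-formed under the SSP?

(a) 1-2-3-3 → violates
(b) 6-1-1-1 → violates
(c) 4-1-3-3 → violates
(d) 1-4-1-3 → violates
(e) 2-5-3 → violates
(f) 4-3-3-3 → violates

0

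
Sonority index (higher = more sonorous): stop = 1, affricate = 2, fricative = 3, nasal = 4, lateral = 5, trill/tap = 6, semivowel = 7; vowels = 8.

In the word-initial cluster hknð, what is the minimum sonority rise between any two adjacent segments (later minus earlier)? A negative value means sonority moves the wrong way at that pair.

-2

/h/ — fricative, sonority 3.
/k/ — stop, sonority 1.
/n/ — nasal, sonority 4.
/ð/ — fricative, sonority 3.
/h/→/k/: change -2.
/k/→/n/: change +3.
/n/→/ð/: change -1.
Minimum = -2.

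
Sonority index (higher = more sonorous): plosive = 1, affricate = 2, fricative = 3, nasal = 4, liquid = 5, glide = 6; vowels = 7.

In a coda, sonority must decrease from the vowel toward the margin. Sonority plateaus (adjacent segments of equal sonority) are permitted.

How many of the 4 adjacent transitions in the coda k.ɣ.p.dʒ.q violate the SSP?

/k/: plosive = 1.
/ɣ/: fricative = 3.
/p/: plosive = 1.
/dʒ/: affricate = 2.
/q/: plosive = 1.
/k/→/ɣ/: 1→3 (does not fall) — violation.
/ɣ/→/p/: 3→1 (falls) — ok.
/p/→/dʒ/: 1→2 (does not fall) — violation.
/dʒ/→/q/: 2→1 (falls) — ok.

2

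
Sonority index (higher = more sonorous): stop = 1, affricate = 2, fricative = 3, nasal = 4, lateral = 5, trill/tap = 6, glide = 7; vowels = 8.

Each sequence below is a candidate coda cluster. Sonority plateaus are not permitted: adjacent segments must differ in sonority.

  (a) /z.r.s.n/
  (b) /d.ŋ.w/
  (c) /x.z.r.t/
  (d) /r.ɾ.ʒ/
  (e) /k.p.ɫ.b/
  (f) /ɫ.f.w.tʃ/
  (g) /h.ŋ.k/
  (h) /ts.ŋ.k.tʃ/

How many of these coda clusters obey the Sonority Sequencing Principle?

0

(a) sonority 3-6-3-4: ill-formed.
(b) sonority 1-4-7: ill-formed.
(c) sonority 3-3-6-1: ill-formed.
(d) sonority 6-6-3: ill-formed.
(e) sonority 1-1-5-1: ill-formed.
(f) sonority 5-3-7-2: ill-formed.
(g) sonority 3-4-1: ill-formed.
(h) sonority 2-4-1-2: ill-formed.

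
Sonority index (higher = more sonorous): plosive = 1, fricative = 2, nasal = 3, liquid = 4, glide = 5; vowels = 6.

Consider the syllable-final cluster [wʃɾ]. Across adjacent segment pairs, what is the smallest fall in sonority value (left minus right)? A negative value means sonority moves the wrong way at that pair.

/w/ — glide, sonority 5.
/ʃ/ — fricative, sonority 2.
/ɾ/ — liquid, sonority 4.
/w/→/ʃ/: change +3.
/ʃ/→/ɾ/: change -2.
Minimum = -2.

-2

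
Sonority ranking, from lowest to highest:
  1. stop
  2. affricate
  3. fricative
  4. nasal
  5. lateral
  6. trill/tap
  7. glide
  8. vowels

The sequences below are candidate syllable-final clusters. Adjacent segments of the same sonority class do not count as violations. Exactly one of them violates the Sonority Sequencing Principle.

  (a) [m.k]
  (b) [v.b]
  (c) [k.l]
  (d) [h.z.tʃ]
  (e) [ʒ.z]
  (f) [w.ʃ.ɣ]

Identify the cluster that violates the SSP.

(a) 4-1 → obeys
(b) 3-1 → obeys
(c) 1-5 → violates
(d) 3-3-2 → obeys
(e) 3-3 → obeys
(f) 7-3-3 → obeys

c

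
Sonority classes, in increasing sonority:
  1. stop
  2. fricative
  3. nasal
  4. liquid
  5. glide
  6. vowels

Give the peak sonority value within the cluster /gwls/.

/g/: stop = 1.
/w/: glide = 5.
/l/: liquid = 4.
/s/: fricative = 2.
The maximum is 5.

5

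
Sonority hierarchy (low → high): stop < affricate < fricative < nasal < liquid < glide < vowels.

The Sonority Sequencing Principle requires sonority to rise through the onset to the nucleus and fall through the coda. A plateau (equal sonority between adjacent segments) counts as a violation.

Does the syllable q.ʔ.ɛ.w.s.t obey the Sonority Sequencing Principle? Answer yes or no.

Onset: /q/ is a stop (sonority 1), /ʔ/ is a stop (sonority 1); then the nucleus /ɛ/ (sonority 7).
Onset profile 1-1-7 — does not strictly rise throughout.
Coda: /w/ is a glide (sonority 6), /s/ is a fricative (sonority 3), /t/ is a stop (sonority 1).
Coda profile 7-6-3-1 — falls from the nucleus.

no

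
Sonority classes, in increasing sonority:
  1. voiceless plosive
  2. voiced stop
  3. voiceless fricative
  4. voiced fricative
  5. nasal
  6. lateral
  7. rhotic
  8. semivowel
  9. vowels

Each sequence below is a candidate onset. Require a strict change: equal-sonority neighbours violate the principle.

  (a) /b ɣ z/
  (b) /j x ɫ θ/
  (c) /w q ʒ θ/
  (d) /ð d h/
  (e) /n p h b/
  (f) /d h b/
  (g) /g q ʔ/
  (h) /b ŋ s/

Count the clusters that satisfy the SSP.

(a) /b ɣ z/: profile 2-4-4 — violates.
(b) /j x ɫ θ/: profile 8-3-6-3 — violates.
(c) /w q ʒ θ/: profile 8-1-4-3 — violates.
(d) /ð d h/: profile 4-2-3 — violates.
(e) /n p h b/: profile 5-1-3-2 — violates.
(f) /d h b/: profile 2-3-2 — violates.
(g) /g q ʔ/: profile 2-1-1 — violates.
(h) /b ŋ s/: profile 2-5-3 — violates.

0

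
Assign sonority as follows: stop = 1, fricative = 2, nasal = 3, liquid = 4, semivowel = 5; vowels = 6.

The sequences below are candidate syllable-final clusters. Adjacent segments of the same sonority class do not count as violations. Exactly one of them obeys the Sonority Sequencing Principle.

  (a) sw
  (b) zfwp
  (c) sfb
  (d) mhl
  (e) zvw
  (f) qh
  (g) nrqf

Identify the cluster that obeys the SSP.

c

(a) sonority 2-5: ill-formed.
(b) sonority 2-2-5-1: ill-formed.
(c) sonority 2-2-1: well-formed.
(d) sonority 3-2-4: ill-formed.
(e) sonority 2-2-5: ill-formed.
(f) sonority 1-2: ill-formed.
(g) sonority 3-4-1-2: ill-formed.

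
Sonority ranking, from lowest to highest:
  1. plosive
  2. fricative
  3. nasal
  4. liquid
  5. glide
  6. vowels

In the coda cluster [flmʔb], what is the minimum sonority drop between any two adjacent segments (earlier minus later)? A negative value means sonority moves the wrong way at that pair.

/f/: fricative = 2.
/l/: liquid = 4.
/m/: nasal = 3.
/ʔ/: plosive = 1.
/b/: plosive = 1.
/f/→/l/: change -2.
/l/→/m/: change +1.
/m/→/ʔ/: change +2.
/ʔ/→/b/: change +0.
Minimum = -2.

-2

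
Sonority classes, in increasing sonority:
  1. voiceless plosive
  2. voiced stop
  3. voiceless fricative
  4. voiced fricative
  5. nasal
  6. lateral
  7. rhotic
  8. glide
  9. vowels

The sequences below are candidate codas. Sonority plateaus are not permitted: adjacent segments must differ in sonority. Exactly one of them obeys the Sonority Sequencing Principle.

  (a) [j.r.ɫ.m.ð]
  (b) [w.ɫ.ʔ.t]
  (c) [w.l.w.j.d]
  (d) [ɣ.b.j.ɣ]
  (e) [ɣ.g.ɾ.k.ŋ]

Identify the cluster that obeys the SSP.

a

(a) sonority 8-7-6-5-4: well-formed.
(b) sonority 8-6-1-1: ill-formed.
(c) sonority 8-6-8-8-2: ill-formed.
(d) sonority 4-2-8-4: ill-formed.
(e) sonority 4-2-7-1-5: ill-formed.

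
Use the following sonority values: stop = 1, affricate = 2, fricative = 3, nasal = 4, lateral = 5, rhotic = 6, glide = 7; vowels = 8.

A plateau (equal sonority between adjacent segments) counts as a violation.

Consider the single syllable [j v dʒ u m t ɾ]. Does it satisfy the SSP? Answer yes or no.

Onset: /j/ is a glide (sonority 7), /v/ is a fricative (sonority 3), /dʒ/ is an affricate (sonority 2); then the nucleus /u/ (sonority 8).
Onset profile 7-3-2-8 — does not strictly rise throughout.
Coda: /m/ is a nasal (sonority 4), /t/ is a stop (sonority 1), /ɾ/ is a rhotic (sonority 6).
Coda profile 8-4-1-6 — does not strictly fall throughout.

no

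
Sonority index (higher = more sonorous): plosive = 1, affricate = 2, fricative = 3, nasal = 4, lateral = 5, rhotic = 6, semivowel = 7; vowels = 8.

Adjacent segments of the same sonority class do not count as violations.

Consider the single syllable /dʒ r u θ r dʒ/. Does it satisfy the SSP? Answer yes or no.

no

Onset: /dʒ/ is an affricate (sonority 2), /r/ is a rhotic (sonority 6); then the nucleus /u/ (sonority 8).
Onset profile 2-6-8 — rises to the nucleus.
Coda: /θ/ is a fricative (sonority 3), /r/ is a rhotic (sonority 6), /dʒ/ is an affricate (sonority 2).
Coda profile 8-3-6-2 — does not fall throughout.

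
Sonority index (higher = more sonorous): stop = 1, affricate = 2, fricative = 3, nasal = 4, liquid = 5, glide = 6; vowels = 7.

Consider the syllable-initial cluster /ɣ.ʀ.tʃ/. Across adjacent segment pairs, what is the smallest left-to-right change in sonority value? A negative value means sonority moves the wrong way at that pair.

-3

/ɣ/: fricative = 3.
/ʀ/: liquid = 5.
/tʃ/: affricate = 2.
/ɣ/→/ʀ/: change +2.
/ʀ/→/tʃ/: change -3.
Minimum = -3.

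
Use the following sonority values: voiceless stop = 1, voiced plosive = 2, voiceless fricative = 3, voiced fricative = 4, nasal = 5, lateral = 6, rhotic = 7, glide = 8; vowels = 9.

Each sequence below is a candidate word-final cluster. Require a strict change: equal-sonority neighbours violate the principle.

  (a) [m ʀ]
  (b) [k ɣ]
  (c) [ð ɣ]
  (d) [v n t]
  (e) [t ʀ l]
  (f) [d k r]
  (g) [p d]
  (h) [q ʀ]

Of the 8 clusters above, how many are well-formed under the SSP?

0

(a) 5-7 → violates
(b) 1-4 → violates
(c) 4-4 → violates
(d) 4-5-1 → violates
(e) 1-7-6 → violates
(f) 2-1-7 → violates
(g) 1-2 → violates
(h) 1-7 → violates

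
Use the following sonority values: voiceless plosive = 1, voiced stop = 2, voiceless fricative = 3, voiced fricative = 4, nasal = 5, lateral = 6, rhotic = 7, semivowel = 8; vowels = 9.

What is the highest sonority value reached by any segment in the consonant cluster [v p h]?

/v/ is a voiced fricative (sonority 4).
/p/ is a voiceless plosive (sonority 1).
/h/ is a voiceless fricative (sonority 3).
The maximum is 4.

4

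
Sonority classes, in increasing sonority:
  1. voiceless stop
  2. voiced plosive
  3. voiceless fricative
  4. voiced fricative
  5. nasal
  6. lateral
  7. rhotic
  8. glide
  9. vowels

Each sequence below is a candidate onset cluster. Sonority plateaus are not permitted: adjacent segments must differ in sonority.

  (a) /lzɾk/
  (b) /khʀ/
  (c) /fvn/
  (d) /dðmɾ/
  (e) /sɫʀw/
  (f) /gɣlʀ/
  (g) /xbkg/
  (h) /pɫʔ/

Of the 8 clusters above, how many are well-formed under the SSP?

5

(a) /lzɾk/: profile 6-4-7-1 — violates.
(b) /khʀ/: profile 1-3-7 — obeys.
(c) /fvn/: profile 3-4-5 — obeys.
(d) /dðmɾ/: profile 2-4-5-7 — obeys.
(e) /sɫʀw/: profile 3-6-7-8 — obeys.
(f) /gɣlʀ/: profile 2-4-6-7 — obeys.
(g) /xbkg/: profile 3-2-1-2 — violates.
(h) /pɫʔ/: profile 1-6-1 — violates.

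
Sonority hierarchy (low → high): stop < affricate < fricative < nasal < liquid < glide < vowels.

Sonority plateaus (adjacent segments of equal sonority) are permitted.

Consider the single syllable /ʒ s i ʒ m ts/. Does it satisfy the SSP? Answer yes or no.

Onset: /ʒ/ is a fricative (sonority 3), /s/ is a fricative (sonority 3); then the nucleus /i/ (sonority 7).
Onset profile 3-3-7 — rises to the nucleus.
Coda: /ʒ/ is a fricative (sonority 3), /m/ is a nasal (sonority 4), /ts/ is an affricate (sonority 2).
Coda profile 7-3-4-2 — does not fall throughout.

no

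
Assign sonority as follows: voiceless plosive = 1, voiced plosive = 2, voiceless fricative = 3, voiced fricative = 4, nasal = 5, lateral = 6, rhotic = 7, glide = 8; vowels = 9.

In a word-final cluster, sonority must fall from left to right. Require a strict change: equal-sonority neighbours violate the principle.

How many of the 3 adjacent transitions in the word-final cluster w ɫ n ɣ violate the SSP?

/w/ — glide, sonority 8.
/ɫ/ — lateral, sonority 6.
/n/ — nasal, sonority 5.
/ɣ/ — voiced fricative, sonority 4.
/w/→/ɫ/: 8→6 (falls) — ok.
/ɫ/→/n/: 6→5 (falls) — ok.
/n/→/ɣ/: 5→4 (falls) — ok.

0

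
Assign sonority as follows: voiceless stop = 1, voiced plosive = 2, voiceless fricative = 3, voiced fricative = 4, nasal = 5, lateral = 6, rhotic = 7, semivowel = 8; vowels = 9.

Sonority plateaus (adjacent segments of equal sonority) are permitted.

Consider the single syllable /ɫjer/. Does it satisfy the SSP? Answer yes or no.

Onset: /ɫ/ is a lateral (sonority 6), /j/ is a semivowel (sonority 8); then the nucleus /e/ (sonority 9).
Onset profile 6-8-9 — rises to the nucleus.
Coda: /r/ is a rhotic (sonority 7).
Coda profile 9-7 — falls from the nucleus.

yes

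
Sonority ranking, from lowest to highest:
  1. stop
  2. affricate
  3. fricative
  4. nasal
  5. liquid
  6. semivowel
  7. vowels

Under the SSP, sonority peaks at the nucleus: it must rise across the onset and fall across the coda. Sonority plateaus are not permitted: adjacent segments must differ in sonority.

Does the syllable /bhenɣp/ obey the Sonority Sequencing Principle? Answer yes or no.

Onset: /b/ is a stop (sonority 1), /h/ is a fricative (sonority 3); then the nucleus /e/ (sonority 7).
Onset profile 1-3-7 — rises to the nucleus.
Coda: /n/ is a nasal (sonority 4), /ɣ/ is a fricative (sonority 3), /p/ is a stop (sonority 1).
Coda profile 7-4-3-1 — falls from the nucleus.

yes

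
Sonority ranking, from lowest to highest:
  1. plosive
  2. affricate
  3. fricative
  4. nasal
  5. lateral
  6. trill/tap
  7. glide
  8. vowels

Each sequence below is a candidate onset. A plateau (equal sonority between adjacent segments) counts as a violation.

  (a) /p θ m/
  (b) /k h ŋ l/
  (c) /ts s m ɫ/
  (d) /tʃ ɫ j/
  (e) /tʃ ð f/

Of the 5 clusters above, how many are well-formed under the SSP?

4

(a) 1-3-4 → obeys
(b) 1-3-4-5 → obeys
(c) 2-3-4-5 → obeys
(d) 2-5-7 → obeys
(e) 2-3-3 → violates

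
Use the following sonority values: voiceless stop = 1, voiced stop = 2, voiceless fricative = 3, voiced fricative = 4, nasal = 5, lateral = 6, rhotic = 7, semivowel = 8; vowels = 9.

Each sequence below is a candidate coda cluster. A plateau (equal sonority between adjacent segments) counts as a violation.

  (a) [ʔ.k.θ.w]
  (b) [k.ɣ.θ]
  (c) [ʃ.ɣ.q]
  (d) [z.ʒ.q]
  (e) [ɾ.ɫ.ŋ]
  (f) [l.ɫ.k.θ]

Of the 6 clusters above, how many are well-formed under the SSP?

(a) 1-1-3-8 → violates
(b) 1-4-3 → violates
(c) 3-4-1 → violates
(d) 4-4-1 → violates
(e) 7-6-5 → obeys
(f) 6-6-1-3 → violates

1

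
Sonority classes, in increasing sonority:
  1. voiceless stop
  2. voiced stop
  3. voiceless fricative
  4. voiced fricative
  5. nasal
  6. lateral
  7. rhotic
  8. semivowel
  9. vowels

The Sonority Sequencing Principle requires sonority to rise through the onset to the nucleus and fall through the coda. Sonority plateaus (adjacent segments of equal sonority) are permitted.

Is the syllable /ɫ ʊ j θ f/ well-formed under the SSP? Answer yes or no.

yes

Onset: /ɫ/ is a lateral (sonority 6); then the nucleus /ʊ/ (sonority 9).
Onset profile 6-9 — rises to the nucleus.
Coda: /j/ is a semivowel (sonority 8), /θ/ is a voiceless fricative (sonority 3), /f/ is a voiceless fricative (sonority 3).
Coda profile 9-8-3-3 — falls from the nucleus.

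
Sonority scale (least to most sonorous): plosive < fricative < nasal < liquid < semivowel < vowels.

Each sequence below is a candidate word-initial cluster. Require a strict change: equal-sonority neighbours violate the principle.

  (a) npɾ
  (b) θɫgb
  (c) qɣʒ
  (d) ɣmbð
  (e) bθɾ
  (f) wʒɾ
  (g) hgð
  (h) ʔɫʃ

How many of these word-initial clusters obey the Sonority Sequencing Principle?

1

(a) 3-1-4 → violates
(b) 2-4-1-1 → violates
(c) 1-2-2 → violates
(d) 2-3-1-2 → violates
(e) 1-2-4 → obeys
(f) 5-2-4 → violates
(g) 2-1-2 → violates
(h) 1-4-2 → violates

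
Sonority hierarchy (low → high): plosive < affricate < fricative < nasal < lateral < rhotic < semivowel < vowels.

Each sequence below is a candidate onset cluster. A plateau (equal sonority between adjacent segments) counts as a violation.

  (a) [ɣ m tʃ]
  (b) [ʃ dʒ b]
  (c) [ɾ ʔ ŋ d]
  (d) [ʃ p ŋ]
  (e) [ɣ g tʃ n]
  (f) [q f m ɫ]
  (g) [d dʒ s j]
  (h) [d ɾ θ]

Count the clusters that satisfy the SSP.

2

(a) 3-4-2 → violates
(b) 3-2-1 → violates
(c) 6-1-4-1 → violates
(d) 3-1-4 → violates
(e) 3-1-2-4 → violates
(f) 1-3-4-5 → obeys
(g) 1-2-3-7 → obeys
(h) 1-6-3 → violates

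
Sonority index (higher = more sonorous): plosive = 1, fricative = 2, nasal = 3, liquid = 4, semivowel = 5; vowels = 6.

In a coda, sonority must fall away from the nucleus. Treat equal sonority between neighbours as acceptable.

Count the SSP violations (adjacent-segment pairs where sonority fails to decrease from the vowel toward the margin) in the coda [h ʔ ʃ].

1

/h/: fricative = 2.
/ʔ/: plosive = 1.
/ʃ/: fricative = 2.
/h/→/ʔ/: 2→1 (falls) — ok.
/ʔ/→/ʃ/: 1→2 (does not fall) — violation.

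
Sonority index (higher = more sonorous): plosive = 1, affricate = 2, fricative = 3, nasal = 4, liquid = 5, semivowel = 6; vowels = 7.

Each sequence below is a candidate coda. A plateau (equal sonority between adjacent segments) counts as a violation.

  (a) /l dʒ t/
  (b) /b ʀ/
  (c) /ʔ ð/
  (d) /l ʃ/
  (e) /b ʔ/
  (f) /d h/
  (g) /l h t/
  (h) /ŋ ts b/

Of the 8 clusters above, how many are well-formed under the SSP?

4

(a) /l dʒ t/: profile 5-2-1 — obeys.
(b) /b ʀ/: profile 1-5 — violates.
(c) /ʔ ð/: profile 1-3 — violates.
(d) /l ʃ/: profile 5-3 — obeys.
(e) /b ʔ/: profile 1-1 — violates.
(f) /d h/: profile 1-3 — violates.
(g) /l h t/: profile 5-3-1 — obeys.
(h) /ŋ ts b/: profile 4-2-1 — obeys.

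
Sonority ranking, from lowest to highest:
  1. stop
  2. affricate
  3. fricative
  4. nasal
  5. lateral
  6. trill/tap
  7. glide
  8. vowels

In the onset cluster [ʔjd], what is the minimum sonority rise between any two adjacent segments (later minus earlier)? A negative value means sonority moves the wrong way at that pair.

-6

/ʔ/ is a stop (sonority 1).
/j/ is a glide (sonority 7).
/d/ is a stop (sonority 1).
/ʔ/→/j/: change +6.
/j/→/d/: change -6.
Minimum = -6.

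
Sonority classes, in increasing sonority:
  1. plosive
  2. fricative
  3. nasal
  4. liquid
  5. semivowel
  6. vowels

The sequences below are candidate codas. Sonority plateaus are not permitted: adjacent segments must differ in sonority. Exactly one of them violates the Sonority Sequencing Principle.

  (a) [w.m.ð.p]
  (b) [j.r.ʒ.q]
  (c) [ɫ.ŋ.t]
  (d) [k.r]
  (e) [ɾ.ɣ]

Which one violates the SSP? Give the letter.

(a) [w.m.ð.p]: profile 5-3-2-1 — obeys.
(b) [j.r.ʒ.q]: profile 5-4-2-1 — obeys.
(c) [ɫ.ŋ.t]: profile 4-3-1 — obeys.
(d) [k.r]: profile 1-4 — violates.
(e) [ɾ.ɣ]: profile 4-2 — obeys.

d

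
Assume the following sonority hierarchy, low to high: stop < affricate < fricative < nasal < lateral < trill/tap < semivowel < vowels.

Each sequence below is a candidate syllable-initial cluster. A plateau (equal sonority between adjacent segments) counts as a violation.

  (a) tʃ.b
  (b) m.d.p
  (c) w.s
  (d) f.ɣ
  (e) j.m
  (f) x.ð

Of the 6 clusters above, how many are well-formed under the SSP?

0

(a) 2-1 → violates
(b) 4-1-1 → violates
(c) 7-3 → violates
(d) 3-3 → violates
(e) 7-4 → violates
(f) 3-3 → violates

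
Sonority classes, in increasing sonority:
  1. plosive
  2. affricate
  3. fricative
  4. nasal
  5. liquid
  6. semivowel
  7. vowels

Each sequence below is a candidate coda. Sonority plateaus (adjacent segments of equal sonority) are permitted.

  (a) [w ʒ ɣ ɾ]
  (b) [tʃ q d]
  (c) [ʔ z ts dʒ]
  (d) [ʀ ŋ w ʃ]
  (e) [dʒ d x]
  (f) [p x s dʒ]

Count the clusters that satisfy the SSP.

1

(a) [w ʒ ɣ ɾ]: profile 6-3-3-5 — violates.
(b) [tʃ q d]: profile 2-1-1 — obeys.
(c) [ʔ z ts dʒ]: profile 1-3-2-2 — violates.
(d) [ʀ ŋ w ʃ]: profile 5-4-6-3 — violates.
(e) [dʒ d x]: profile 2-1-3 — violates.
(f) [p x s dʒ]: profile 1-3-3-2 — violates.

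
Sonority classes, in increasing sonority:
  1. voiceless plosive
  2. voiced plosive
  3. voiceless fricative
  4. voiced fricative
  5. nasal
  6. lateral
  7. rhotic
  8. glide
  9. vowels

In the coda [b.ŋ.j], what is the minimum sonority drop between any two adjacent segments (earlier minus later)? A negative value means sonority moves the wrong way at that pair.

-3

/b/ is a voiced plosive (sonority 2).
/ŋ/ is a nasal (sonority 5).
/j/ is a glide (sonority 8).
/b/→/ŋ/: change -3.
/ŋ/→/j/: change -3.
Minimum = -3.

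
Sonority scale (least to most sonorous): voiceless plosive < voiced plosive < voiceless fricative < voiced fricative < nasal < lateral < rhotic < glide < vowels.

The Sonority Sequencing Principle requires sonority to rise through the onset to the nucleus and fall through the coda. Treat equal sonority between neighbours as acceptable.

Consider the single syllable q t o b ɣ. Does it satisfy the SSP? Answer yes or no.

no

Onset: /q/ is a voiceless plosive (sonority 1), /t/ is a voiceless plosive (sonority 1); then the nucleus /o/ (sonority 9).
Onset profile 1-1-9 — rises to the nucleus.
Coda: /b/ is a voiced plosive (sonority 2), /ɣ/ is a voiced fricative (sonority 4).
Coda profile 9-2-4 — does not fall throughout.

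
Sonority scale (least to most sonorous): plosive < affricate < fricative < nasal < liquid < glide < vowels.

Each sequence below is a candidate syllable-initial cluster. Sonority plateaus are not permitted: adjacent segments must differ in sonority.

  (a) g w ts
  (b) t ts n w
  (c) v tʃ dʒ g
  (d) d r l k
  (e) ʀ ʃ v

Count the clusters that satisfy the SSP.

(a) 1-6-2 → violates
(b) 1-2-4-6 → obeys
(c) 3-2-2-1 → violates
(d) 1-5-5-1 → violates
(e) 5-3-3 → violates

1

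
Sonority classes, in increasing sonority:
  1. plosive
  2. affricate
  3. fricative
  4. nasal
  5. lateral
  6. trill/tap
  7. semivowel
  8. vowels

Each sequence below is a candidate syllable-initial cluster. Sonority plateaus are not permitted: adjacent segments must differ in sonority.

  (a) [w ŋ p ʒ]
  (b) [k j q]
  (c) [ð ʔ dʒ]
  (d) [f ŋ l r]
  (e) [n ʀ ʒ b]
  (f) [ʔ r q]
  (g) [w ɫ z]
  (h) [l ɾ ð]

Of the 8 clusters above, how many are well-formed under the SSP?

(a) [w ŋ p ʒ]: profile 7-4-1-3 — violates.
(b) [k j q]: profile 1-7-1 — violates.
(c) [ð ʔ dʒ]: profile 3-1-2 — violates.
(d) [f ŋ l r]: profile 3-4-5-6 — obeys.
(e) [n ʀ ʒ b]: profile 4-6-3-1 — violates.
(f) [ʔ r q]: profile 1-6-1 — violates.
(g) [w ɫ z]: profile 7-5-3 — violates.
(h) [l ɾ ð]: profile 5-6-3 — violates.

1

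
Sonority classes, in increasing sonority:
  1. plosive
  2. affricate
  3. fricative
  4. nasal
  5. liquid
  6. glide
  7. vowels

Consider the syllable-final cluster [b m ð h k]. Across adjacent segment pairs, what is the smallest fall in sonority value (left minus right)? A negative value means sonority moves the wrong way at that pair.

/b/: plosive = 1.
/m/: nasal = 4.
/ð/: fricative = 3.
/h/: fricative = 3.
/k/: plosive = 1.
/b/→/m/: change -3.
/m/→/ð/: change +1.
/ð/→/h/: change +0.
/h/→/k/: change +2.
Minimum = -3.

-3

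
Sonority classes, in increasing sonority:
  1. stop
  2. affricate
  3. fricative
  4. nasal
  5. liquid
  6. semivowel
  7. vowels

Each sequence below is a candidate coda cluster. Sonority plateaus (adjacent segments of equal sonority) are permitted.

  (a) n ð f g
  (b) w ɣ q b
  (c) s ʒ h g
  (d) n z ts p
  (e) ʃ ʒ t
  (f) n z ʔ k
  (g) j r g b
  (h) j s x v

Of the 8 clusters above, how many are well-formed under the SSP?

(a) sonority 4-3-3-1: well-formed.
(b) sonority 6-3-1-1: well-formed.
(c) sonority 3-3-3-1: well-formed.
(d) sonority 4-3-2-1: well-formed.
(e) sonority 3-3-1: well-formed.
(f) sonority 4-3-1-1: well-formed.
(g) sonority 6-5-1-1: well-formed.
(h) sonority 6-3-3-3: well-formed.

8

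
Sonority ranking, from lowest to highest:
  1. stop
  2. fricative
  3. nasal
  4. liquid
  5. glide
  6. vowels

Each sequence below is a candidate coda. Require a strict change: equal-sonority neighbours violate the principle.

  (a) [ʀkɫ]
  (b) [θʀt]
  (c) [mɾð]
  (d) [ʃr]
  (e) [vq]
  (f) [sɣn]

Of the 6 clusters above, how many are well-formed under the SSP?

1

(a) 4-1-4 → violates
(b) 2-4-1 → violates
(c) 3-4-2 → violates
(d) 2-4 → violates
(e) 2-1 → obeys
(f) 2-2-3 → violates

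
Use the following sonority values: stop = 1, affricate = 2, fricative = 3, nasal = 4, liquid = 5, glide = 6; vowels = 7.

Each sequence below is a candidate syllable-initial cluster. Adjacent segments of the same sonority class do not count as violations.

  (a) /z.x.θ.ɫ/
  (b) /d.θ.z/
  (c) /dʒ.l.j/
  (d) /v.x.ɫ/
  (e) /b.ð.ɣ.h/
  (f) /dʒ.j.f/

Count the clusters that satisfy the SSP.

5

(a) sonority 3-3-3-5: well-formed.
(b) sonority 1-3-3: well-formed.
(c) sonority 2-5-6: well-formed.
(d) sonority 3-3-5: well-formed.
(e) sonority 1-3-3-3: well-formed.
(f) sonority 2-6-3: ill-formed.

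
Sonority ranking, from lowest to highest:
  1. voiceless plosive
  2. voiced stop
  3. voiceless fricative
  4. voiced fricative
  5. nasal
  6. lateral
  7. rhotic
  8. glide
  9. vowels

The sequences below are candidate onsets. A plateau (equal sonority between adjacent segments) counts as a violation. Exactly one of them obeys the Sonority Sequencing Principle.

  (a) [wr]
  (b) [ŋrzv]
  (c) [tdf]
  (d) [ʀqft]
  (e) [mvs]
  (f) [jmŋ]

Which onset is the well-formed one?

c

(a) 8-7 → violates
(b) 5-7-4-4 → violates
(c) 1-2-3 → obeys
(d) 7-1-3-1 → violates
(e) 5-4-3 → violates
(f) 8-5-5 → violates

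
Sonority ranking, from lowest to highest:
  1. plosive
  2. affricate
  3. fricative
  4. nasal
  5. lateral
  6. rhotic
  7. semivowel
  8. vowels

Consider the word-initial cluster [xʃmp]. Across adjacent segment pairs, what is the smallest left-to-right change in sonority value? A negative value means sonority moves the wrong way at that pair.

-3

/x/ is a fricative (sonority 3).
/ʃ/ is a fricative (sonority 3).
/m/ is a nasal (sonority 4).
/p/ is a plosive (sonority 1).
/x/→/ʃ/: change +0.
/ʃ/→/m/: change +1.
/m/→/p/: change -3.
Minimum = -3.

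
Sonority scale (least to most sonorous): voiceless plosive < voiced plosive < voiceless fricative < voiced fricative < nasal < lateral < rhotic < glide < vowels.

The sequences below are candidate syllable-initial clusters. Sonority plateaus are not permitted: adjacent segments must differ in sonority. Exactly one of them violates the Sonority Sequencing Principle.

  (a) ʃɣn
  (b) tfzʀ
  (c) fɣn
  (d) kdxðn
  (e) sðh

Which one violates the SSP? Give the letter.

(a) ʃɣn: profile 3-4-5 — obeys.
(b) tfzʀ: profile 1-3-4-7 — obeys.
(c) fɣn: profile 3-4-5 — obeys.
(d) kdxðn: profile 1-2-3-4-5 — obeys.
(e) sðh: profile 3-4-3 — violates.

e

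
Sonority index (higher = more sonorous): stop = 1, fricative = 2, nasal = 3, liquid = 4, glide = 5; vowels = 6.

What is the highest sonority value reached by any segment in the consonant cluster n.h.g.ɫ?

/n/ — nasal, sonority 3.
/h/ — fricative, sonority 2.
/g/ — stop, sonority 1.
/ɫ/ — liquid, sonority 4.
The maximum is 4.

4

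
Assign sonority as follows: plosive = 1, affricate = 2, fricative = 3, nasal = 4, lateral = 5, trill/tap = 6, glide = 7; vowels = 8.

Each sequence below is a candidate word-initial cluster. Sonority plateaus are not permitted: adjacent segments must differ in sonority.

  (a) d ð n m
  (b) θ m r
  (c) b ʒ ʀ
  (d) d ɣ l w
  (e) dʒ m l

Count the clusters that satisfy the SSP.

(a) d ð n m: profile 1-3-4-4 — violates.
(b) θ m r: profile 3-4-6 — obeys.
(c) b ʒ ʀ: profile 1-3-6 — obeys.
(d) d ɣ l w: profile 1-3-5-7 — obeys.
(e) dʒ m l: profile 2-4-5 — obeys.

4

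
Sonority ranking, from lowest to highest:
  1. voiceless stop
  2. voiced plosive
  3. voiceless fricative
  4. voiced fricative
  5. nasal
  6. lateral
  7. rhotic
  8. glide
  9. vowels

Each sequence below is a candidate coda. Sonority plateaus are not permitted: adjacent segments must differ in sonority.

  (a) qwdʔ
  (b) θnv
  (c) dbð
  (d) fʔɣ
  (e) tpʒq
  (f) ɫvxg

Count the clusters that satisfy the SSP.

1

(a) sonority 1-8-2-1: ill-formed.
(b) sonority 3-5-4: ill-formed.
(c) sonority 2-2-4: ill-formed.
(d) sonority 3-1-4: ill-formed.
(e) sonority 1-1-4-1: ill-formed.
(f) sonority 6-4-3-2: well-formed.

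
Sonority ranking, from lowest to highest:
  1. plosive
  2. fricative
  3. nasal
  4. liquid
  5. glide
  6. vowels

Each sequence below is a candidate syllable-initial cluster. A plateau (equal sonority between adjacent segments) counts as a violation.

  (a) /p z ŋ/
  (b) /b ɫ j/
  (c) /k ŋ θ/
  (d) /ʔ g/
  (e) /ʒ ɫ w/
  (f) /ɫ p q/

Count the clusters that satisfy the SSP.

(a) sonority 1-2-3: well-formed.
(b) sonority 1-4-5: well-formed.
(c) sonority 1-3-2: ill-formed.
(d) sonority 1-1: ill-formed.
(e) sonority 2-4-5: well-formed.
(f) sonority 4-1-1: ill-formed.

3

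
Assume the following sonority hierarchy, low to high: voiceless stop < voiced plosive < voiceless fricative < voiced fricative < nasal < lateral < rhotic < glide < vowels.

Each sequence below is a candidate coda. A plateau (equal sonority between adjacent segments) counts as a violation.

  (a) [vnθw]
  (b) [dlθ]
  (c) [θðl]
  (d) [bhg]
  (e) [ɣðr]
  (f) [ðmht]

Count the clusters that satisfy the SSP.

(a) 4-5-3-8 → violates
(b) 2-6-3 → violates
(c) 3-4-6 → violates
(d) 2-3-2 → violates
(e) 4-4-7 → violates
(f) 4-5-3-1 → violates

0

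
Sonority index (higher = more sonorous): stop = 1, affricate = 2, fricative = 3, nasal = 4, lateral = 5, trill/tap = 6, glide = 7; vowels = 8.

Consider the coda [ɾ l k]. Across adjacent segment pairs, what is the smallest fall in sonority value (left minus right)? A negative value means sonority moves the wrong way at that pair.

1

/ɾ/: trill/tap = 6.
/l/: lateral = 5.
/k/: stop = 1.
/ɾ/→/l/: change +1.
/l/→/k/: change +4.
Minimum = 1.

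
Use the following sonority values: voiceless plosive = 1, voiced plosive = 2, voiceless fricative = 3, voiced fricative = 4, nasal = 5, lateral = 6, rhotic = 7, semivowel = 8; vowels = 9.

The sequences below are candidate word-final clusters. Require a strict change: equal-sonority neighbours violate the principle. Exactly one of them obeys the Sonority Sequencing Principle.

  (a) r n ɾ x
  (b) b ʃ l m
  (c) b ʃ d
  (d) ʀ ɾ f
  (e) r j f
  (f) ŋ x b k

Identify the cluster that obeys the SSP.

(a) sonority 7-5-7-3: ill-formed.
(b) sonority 2-3-6-5: ill-formed.
(c) sonority 2-3-2: ill-formed.
(d) sonority 7-7-3: ill-formed.
(e) sonority 7-8-3: ill-formed.
(f) sonority 5-3-2-1: well-formed.

f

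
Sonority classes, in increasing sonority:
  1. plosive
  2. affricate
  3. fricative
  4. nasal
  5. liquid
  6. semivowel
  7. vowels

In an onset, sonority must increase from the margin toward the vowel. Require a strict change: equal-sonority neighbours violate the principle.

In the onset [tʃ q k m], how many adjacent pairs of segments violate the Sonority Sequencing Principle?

/tʃ/ — affricate, sonority 2.
/q/ — plosive, sonority 1.
/k/ — plosive, sonority 1.
/m/ — nasal, sonority 4.
/tʃ/→/q/: 2→1 (does not rise) — violation.
/q/→/k/: 1→1 (plateau) — violation.
/k/→/m/: 1→4 (rises) — ok.

2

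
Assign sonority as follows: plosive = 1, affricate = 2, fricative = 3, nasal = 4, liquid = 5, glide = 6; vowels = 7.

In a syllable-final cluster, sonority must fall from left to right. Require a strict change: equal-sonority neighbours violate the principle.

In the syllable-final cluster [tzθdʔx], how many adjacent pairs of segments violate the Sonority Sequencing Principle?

/t/ — plosive, sonority 1.
/z/ — fricative, sonority 3.
/θ/ — fricative, sonority 3.
/d/ — plosive, sonority 1.
/ʔ/ — plosive, sonority 1.
/x/ — fricative, sonority 3.
/t/→/z/: 1→3 (does not fall) — violation.
/z/→/θ/: 3→3 (plateau) — violation.
/θ/→/d/: 3→1 (falls) — ok.
/d/→/ʔ/: 1→1 (plateau) — violation.
/ʔ/→/x/: 1→3 (does not fall) — violation.

4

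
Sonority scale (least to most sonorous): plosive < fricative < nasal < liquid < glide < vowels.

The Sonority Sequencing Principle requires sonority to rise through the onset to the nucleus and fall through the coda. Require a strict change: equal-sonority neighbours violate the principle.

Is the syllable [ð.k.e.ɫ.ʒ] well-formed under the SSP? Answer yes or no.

no

Onset: /ð/ is a fricative (sonority 2), /k/ is a plosive (sonority 1); then the nucleus /e/ (sonority 6).
Onset profile 2-1-6 — does not strictly rise throughout.
Coda: /ɫ/ is a liquid (sonority 4), /ʒ/ is a fricative (sonority 2).
Coda profile 6-4-2 — falls from the nucleus.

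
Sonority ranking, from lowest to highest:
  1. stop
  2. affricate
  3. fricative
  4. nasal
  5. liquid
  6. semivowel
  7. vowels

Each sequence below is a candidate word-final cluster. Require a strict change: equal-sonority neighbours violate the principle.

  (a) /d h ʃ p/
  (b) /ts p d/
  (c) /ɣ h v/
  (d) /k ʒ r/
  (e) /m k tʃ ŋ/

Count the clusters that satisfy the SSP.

(a) /d h ʃ p/: profile 1-3-3-1 — violates.
(b) /ts p d/: profile 2-1-1 — violates.
(c) /ɣ h v/: profile 3-3-3 — violates.
(d) /k ʒ r/: profile 1-3-5 — violates.
(e) /m k tʃ ŋ/: profile 4-1-2-4 — violates.

0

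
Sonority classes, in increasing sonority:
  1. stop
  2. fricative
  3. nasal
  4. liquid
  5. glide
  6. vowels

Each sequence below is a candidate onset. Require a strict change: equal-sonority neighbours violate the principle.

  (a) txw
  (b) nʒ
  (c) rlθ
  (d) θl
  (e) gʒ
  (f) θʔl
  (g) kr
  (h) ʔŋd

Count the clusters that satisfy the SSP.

(a) 1-2-5 → obeys
(b) 3-2 → violates
(c) 4-4-2 → violates
(d) 2-4 → obeys
(e) 1-2 → obeys
(f) 2-1-4 → violates
(g) 1-4 → obeys
(h) 1-3-1 → violates

4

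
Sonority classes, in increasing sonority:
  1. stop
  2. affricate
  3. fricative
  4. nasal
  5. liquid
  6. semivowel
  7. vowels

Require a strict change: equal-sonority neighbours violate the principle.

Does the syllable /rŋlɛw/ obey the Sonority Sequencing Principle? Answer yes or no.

Onset: /r/ is a liquid (sonority 5), /ŋ/ is a nasal (sonority 4), /l/ is a liquid (sonority 5); then the nucleus /ɛ/ (sonority 7).
Onset profile 5-4-5-7 — does not strictly rise throughout.
Coda: /w/ is a semivowel (sonority 6).
Coda profile 7-6 — falls from the nucleus.

no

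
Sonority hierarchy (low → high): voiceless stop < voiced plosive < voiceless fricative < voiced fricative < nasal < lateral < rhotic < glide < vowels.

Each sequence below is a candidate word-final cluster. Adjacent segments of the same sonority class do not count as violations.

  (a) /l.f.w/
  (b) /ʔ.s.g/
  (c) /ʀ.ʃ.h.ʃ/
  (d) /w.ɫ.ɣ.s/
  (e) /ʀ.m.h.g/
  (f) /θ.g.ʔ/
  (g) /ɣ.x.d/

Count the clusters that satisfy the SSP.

5

(a) /l.f.w/: profile 6-3-8 — violates.
(b) /ʔ.s.g/: profile 1-3-2 — violates.
(c) /ʀ.ʃ.h.ʃ/: profile 7-3-3-3 — obeys.
(d) /w.ɫ.ɣ.s/: profile 8-6-4-3 — obeys.
(e) /ʀ.m.h.g/: profile 7-5-3-2 — obeys.
(f) /θ.g.ʔ/: profile 3-2-1 — obeys.
(g) /ɣ.x.d/: profile 4-3-2 — obeys.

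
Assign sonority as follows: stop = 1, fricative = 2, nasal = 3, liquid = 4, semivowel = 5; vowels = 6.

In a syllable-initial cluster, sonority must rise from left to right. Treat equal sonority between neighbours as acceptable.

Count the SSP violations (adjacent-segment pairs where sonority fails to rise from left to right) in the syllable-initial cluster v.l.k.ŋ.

/v/: fricative = 2.
/l/: liquid = 4.
/k/: stop = 1.
/ŋ/: nasal = 3.
/v/→/l/: 2→4 (rises) — ok.
/l/→/k/: 4→1 (does not rise) — violation.
/k/→/ŋ/: 1→3 (rises) — ok.

1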